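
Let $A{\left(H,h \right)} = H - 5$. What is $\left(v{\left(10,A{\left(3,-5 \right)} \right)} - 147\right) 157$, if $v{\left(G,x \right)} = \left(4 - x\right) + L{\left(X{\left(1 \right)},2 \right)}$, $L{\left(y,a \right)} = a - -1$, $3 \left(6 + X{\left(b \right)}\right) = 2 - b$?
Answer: $-21666$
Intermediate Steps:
$X{\left(b \right)} = - \frac{16}{3} - \frac{b}{3}$ ($X{\left(b \right)} = -6 + \frac{2 - b}{3} = -6 - \left(- \frac{2}{3} + \frac{b}{3}\right) = - \frac{16}{3} - \frac{b}{3}$)
$A{\left(H,h \right)} = -5 + H$ ($A{\left(H,h \right)} = H - 5 = -5 + H$)
$L{\left(y,a \right)} = 1 + a$ ($L{\left(y,a \right)} = a + 1 = 1 + a$)
$v{\left(G,x \right)} = 7 - x$ ($v{\left(G,x \right)} = \left(4 - x\right) + \left(1 + 2\right) = \left(4 - x\right) + 3 = 7 - x$)
$\left(v{\left(10,A{\left(3,-5 \right)} \right)} - 147\right) 157 = \left(\left(7 - \left(-5 + 3\right)\right) - 147\right) 157 = \left(\left(7 - -2\right) - 147\right) 157 = \left(\left(7 + 2\right) - 147\right) 157 = \left(9 - 147\right) 157 = \left(-138\right) 157 = -21666$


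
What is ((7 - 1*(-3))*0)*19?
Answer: 0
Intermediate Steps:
((7 - 1*(-3))*0)*19 = ((7 + 3)*0)*19 = (10*0)*19 = 0*19 = 0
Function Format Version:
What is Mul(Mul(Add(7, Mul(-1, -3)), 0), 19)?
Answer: 0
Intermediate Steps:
Mul(Mul(Add(7, Mul(-1, -3)), 0), 19) = Mul(Mul(Add(7, 3), 0), 19) = Mul(Mul(10, 0), 19) = Mul(0, 19) = 0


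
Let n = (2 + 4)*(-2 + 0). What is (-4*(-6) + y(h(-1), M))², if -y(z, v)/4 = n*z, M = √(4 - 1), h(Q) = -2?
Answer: 5184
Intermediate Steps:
n = -12 (n = 6*(-2) = -12)
M = √3 ≈ 1.7320
y(z, v) = 48*z (y(z, v) = -(-48)*z = 48*z)
(-4*(-6) + y(h(-1), M))² = (-4*(-6) + 48*(-2))² = (24 - 96)² = (-72)² = 5184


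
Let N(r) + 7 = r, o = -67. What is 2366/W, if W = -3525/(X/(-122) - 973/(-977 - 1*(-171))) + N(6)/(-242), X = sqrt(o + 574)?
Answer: -712658631888286127044/879523612454090489723 + 62905392020801530200*sqrt(3)/879523612454090489723 ≈ -0.68640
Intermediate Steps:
X = 13*sqrt(3) (X = sqrt(-67 + 574) = sqrt(507) = 13*sqrt(3) ≈ 22.517)
N(r) = -7 + r
W = 1/242 - 3525/(973/806 - 13*sqrt(3)/122) (W = -3525/((13*sqrt(3))/(-122) - 973/(-977 - 1*(-171))) + (-7 + 6)/(-242) = -3525/((13*sqrt(3))*(-1/122) - 973/(-977 + 171)) - 1*(-1/242) = -3525/(-13*sqrt(3)/122 - 973/(-806)) + 1/242 = -3525/(-13*sqrt(3)/122 - 973*(-1/806)) + 1/242 = -3525/(-13*sqrt(3)/122 + 973/806) + 1/242 = -3525/(973/806 - 13*sqrt(3)/122) + 1/242 = 1/242 - 3525/(973/806 - 13*sqrt(3)/122) ≈ -3447.0)
2366/W = 2366/(-1244662037068327/416292906766 - 453985937925*sqrt(3)/1720218623)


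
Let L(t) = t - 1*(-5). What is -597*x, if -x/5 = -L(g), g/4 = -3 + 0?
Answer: 20895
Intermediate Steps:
g = -12 (g = 4*(-3 + 0) = 4*(-3) = -12)
L(t) = 5 + t (L(t) = t + 5 = 5 + t)
x = -35 (x = -(-5)*(5 - 12) = -(-5)*(-7) = -5*7 = -35)
-597*x = -597*(-35) = 20895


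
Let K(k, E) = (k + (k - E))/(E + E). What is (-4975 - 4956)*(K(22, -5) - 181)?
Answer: 18461729/10 ≈ 1.8462e+6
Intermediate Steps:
K(k, E) = (-E + 2*k)/(2*E) (K(k, E) = (-E + 2*k)/((2*E)) = (-E + 2*k)*(1/(2*E)) = (-E + 2*k)/(2*E))
(-4975 - 4956)*(K(22, -5) - 181) = (-4975 - 4956)*((22 - ½*(-5))/(-5) - 181) = -9931*(-(22 + 5/2)/5 - 181) = -9931*(-⅕*49/2 - 181) = -9931*(-49/10 - 181) = -9931*(-1859/10) = 18461729/10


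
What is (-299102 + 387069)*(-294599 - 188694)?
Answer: -42513835331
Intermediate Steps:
(-299102 + 387069)*(-294599 - 188694) = 87967*(-483293) = -42513835331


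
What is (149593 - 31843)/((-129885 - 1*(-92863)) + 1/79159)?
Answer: -9320972250/2930624497 ≈ -3.1805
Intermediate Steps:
(149593 - 31843)/((-129885 - 1*(-92863)) + 1/79159) = 117750/((-129885 + 92863) + 1/79159) = 117750/(-37022 + 1/79159) = 117750/(-2930624497/79159) = 117750*(-79159/2930624497) = -9320972250/2930624497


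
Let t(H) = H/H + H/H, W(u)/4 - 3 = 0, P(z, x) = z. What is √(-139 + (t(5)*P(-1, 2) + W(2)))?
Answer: I*√129 ≈ 11.358*I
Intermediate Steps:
W(u) = 12 (W(u) = 12 + 4*0 = 12 + 0 = 12)
t(H) = 2 (t(H) = 1 + 1 = 2)
√(-139 + (t(5)*P(-1, 2) + W(2))) = √(-139 + (2*(-1) + 12)) = √(-139 + (-2 + 12)) = √(-139 + 10) = √(-129) = I*√129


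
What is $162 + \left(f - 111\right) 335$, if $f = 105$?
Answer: $-1848$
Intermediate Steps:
$162 + \left(f - 111\right) 335 = 162 + \left(105 - 111\right) 335 = 162 - 2010 = -1848$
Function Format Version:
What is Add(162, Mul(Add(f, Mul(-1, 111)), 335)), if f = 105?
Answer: -1848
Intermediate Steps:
Add(162, Mul(Add(f, Mul(-1, 111)), 335)) = Add(162, Mul(Add(105, Mul(-1, 111)), 335)) = Add(162, Mul(Add(105, -111), 335)) = Add(162, Mul(-6, 335)) = Add(162, -2010) = -1848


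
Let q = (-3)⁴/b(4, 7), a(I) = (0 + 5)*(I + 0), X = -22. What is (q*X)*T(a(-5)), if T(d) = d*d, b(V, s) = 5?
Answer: -222750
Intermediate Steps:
a(I) = 5*I
q = 81/5 (q = (-3)⁴/5 = 81*(⅕) = 81/5 ≈ 16.200)
T(d) = d²
(q*X)*T(a(-5)) = ((81/5)*(-22))*(5*(-5))² = -1782/5*(-25)² = -1782/5*625 = -222750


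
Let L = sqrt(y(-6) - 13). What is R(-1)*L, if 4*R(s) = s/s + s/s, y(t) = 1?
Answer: I*sqrt(3) ≈ 1.732*I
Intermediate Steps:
L = 2*I*sqrt(3) (L = sqrt(1 - 13) = sqrt(-12) = 2*I*sqrt(3) ≈ 3.4641*I)
R(s) = 1/2 (R(s) = (s/s + s/s)/4 = (1 + 1)/4 = (1/4)*2 = 1/2)
R(-1)*L = (2*I*sqrt(3))/2 = I*sqrt(3)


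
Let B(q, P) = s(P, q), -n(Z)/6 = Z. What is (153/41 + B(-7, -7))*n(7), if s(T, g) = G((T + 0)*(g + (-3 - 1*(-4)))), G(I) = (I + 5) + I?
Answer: -159684/41 ≈ -3894.7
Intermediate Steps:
n(Z) = -6*Z
G(I) = 5 + 2*I (G(I) = (5 + I) + I = 5 + 2*I)
s(T, g) = 5 + 2*T*(1 + g) (s(T, g) = 5 + 2*((T + 0)*(g + (-3 - 1*(-4)))) = 5 + 2*(T*(g + (-3 + 4))) = 5 + 2*(T*(g + 1)) = 5 + 2*(T*(1 + g)) = 5 + 2*T*(1 + g))
B(q, P) = 5 + 2*P*(1 + q)
(153/41 + B(-7, -7))*n(7) = (153/41 + (5 + 2*(-7)*(1 - 7)))*(-6*7) = (153*(1/41) + (5 + 2*(-7)*(-6)))*(-42) = (153/41 + (5 + 84))*(-42) = (153/41 + 89)*(-42) = (3802/41)*(-42) = -159684/41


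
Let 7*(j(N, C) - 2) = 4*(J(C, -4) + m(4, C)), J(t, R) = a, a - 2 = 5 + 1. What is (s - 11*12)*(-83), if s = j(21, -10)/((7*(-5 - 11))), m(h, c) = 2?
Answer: 4296993/392 ≈ 10962.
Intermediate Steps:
a = 8 (a = 2 + (5 + 1) = 2 + 6 = 8)
J(t, R) = 8
j(N, C) = 54/7 (j(N, C) = 2 + (4*(8 + 2))/7 = 2 + (4*10)/7 = 2 + (1/7)*40 = 2 + 40/7 = 54/7)
s = -27/392 (s = 54/(7*((7*(-5 - 11)))) = 54/(7*((7*(-16)))) = (54/7)/(-112) = (54/7)*(-1/112) = -27/392 ≈ -0.068878)
(s - 11*12)*(-83) = (-27/392 - 11*12)*(-83) = (-27/392 - 132)*(-83) = -51771/392*(-83) = 4296993/392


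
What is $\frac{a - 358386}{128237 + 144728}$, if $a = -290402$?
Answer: $- \frac{92684}{38995} \approx -2.3768$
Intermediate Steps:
$\frac{a - 358386}{128237 + 144728} = \frac{-290402 - 358386}{128237 + 144728} = - \frac{648788}{272965} = \left(-648788\right) \frac{1}{272965} = - \frac{92684}{38995}$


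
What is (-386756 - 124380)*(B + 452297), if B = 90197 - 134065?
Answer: -208762765344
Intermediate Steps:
B = -43868
(-386756 - 124380)*(B + 452297) = (-386756 - 124380)*(-43868 + 452297) = -511136*408429 = -208762765344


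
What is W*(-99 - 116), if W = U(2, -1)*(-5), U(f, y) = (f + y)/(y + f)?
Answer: 1075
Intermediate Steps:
U(f, y) = 1 (U(f, y) = (f + y)/(f + y) = 1)
W = -5 (W = 1*(-5) = -5)
W*(-99 - 116) = -5*(-99 - 116) = -5*(-215) = 1075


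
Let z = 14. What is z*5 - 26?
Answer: 44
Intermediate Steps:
z*5 - 26 = 14*5 - 26 = 70 - 26 = 44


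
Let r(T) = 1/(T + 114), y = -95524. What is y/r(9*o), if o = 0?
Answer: -10889736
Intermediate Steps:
r(T) = 1/(114 + T)
y/r(9*o) = -95524/(1/(114 + 9*0)) = -95524/(1/(114 + 0)) = -95524/(1/114) = -95524/1/114 = -95524*114 = -10889736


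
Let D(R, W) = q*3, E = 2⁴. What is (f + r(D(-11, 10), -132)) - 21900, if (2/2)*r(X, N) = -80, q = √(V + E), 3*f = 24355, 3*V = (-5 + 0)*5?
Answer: -41585/3 ≈ -13862.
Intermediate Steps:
V = -25/3 (V = ((-5 + 0)*5)/3 = (-5*5)/3 = (⅓)*(-25) = -25/3 ≈ -8.3333)
f = 24355/3 (f = (⅓)*24355 = 24355/3 ≈ 8118.3)
E = 16
q = √69/3 (q = √(-25/3 + 16) = √(23/3) = √69/3 ≈ 2.7689)
D(R, W) = √69 (D(R, W) = (√69/3)*3 = √69)
r(X, N) = -80
(f + r(D(-11, 10), -132)) - 21900 = (24355/3 - 80) - 21900 = 24115/3 - 21900 = -41585/3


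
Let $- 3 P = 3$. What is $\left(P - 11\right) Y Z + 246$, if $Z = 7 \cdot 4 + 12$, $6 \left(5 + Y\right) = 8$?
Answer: $2006$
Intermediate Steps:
$Y = - \frac{11}{3}$ ($Y = -5 + \frac{1}{6} \cdot 8 = -5 + \frac{4}{3} = - \frac{11}{3} \approx -3.6667$)
$P = -1$ ($P = \left(- \frac{1}{3}\right) 3 = -1$)
$Z = 40$ ($Z = 28 + 12 = 40$)
$\left(P - 11\right) Y Z + 246 = \left(-1 - 11\right) \left(- \frac{11}{3}\right) 40 + 246 = \left(-12\right) \left(- \frac{11}{3}\right) 40 + 246 = 44 \cdot 40 + 246 = 1760 + 246 = 2006$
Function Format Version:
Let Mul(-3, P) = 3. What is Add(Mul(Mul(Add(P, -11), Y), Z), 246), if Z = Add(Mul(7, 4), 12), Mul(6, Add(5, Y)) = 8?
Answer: 2006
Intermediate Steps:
Y = Rational(-11, 3) (Y = Add(-5, Mul(Rational(1, 6), 8)) = Add(-5, Rational(4, 3)) = Rational(-11, 3) ≈ -3.6667)
P = -1 (P = Mul(Rational(-1, 3), 3) = -1)
Z = 40 (Z = Add(28, 12) = 40)
Add(Mul(Mul(Add(P, -11), Y), Z), 246) = Add(Mul(Mul(Add(-1, -11), Rational(-11, 3)), 40), 246) = Add(Mul(Mul(-12, Rational(-11, 3)), 40), 246) = Add(Mul(44, 40), 246) = Add(1760, 246) = 2006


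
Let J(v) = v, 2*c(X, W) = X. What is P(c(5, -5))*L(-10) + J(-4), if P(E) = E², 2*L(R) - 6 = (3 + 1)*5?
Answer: 309/4 ≈ 77.250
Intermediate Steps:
L(R) = 13 (L(R) = 3 + ((3 + 1)*5)/2 = 3 + (4*5)/2 = 3 + (½)*20 = 3 + 10 = 13)
c(X, W) = X/2
P(c(5, -5))*L(-10) + J(-4) = ((½)*5)²*13 - 4 = (5/2)²*13 - 4 = (25/4)*13 - 4 = 325/4 - 4 = 309/4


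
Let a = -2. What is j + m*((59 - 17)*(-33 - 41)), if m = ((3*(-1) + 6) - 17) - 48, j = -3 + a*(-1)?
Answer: 192695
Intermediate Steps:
j = -1 (j = -3 - 2*(-1) = -3 + 2 = -1)
m = -62 (m = ((-3 + 6) - 17) - 48 = (3 - 17) - 48 = -14 - 48 = -62)
j + m*((59 - 17)*(-33 - 41)) = -1 - 62*(59 - 17)*(-33 - 41) = -1 - 2604*(-74) = -1 - 62*(-3108) = -1 + 192696 = 192695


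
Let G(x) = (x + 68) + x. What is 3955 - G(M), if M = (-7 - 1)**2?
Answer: 3759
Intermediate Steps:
M = 64 (M = (-8)**2 = 64)
G(x) = 68 + 2*x (G(x) = (68 + x) + x = 68 + 2*x)
3955 - G(M) = 3955 - (68 + 2*64) = 3955 - (68 + 128) = 3955 - 1*196 = 3955 - 196 = 3759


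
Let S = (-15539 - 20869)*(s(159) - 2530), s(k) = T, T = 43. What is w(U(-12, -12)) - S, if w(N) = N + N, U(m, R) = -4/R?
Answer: -271640086/3 ≈ -9.0547e+7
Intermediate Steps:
s(k) = 43
w(N) = 2*N
S = 90546696 (S = (-15539 - 20869)*(43 - 2530) = -36408*(-2487) = 90546696)
w(U(-12, -12)) - S = 2*(-4/(-12)) - 1*90546696 = 2*(-4*(-1/12)) - 90546696 = 2*(1/3) - 90546696 = 2/3 - 90546696 = -271640086/3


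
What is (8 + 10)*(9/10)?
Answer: 81/5 ≈ 16.200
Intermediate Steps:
(8 + 10)*(9/10) = 18*(9*(1/10)) = 18*(9/10) = 81/5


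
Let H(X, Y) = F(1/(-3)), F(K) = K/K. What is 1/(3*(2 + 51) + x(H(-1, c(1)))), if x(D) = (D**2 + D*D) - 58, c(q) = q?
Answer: 1/103 ≈ 0.0097087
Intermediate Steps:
F(K) = 1
H(X, Y) = 1
x(D) = -58 + 2*D**2 (x(D) = (D**2 + D**2) - 58 = 2*D**2 - 58 = -58 + 2*D**2)
1/(3*(2 + 51) + x(H(-1, c(1)))) = 1/(3*(2 + 51) + (-58 + 2*1**2)) = 1/(3*53 + (-58 + 2*1)) = 1/(159 + (-58 + 2)) = 1/(159 - 56) = 1/103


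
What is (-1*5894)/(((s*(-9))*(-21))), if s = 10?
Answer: -421/135 ≈ -3.1185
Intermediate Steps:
(-1*5894)/(((s*(-9))*(-21))) = (-1*5894)/(((10*(-9))*(-21))) = -5894/((-90*(-21))) = -5894/1890 = -5894*1/1890 = -421/135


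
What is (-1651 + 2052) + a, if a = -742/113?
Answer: 44571/113 ≈ 394.43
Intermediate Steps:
a = -742/113 (a = -742*1/113 = -742/113 ≈ -6.5664)
(-1651 + 2052) + a = (-1651 + 2052) - 742/113 = 401 - 742/113 = 44571/113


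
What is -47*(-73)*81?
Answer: 277911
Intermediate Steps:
-47*(-73)*81 = 3431*81 = 277911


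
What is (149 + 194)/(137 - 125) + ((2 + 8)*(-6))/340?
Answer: 5795/204 ≈ 28.407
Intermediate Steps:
(149 + 194)/(137 - 125) + ((2 + 8)*(-6))/340 = 343/12 + (10*(-6))*(1/340) = 343*(1/12) - 60*1/340 = 343/12 - 3/17 = 5795/204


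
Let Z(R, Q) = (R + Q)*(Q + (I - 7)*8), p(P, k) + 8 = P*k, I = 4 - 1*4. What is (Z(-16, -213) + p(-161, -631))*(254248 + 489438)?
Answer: 121357656224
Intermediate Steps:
I = 0 (I = 4 - 4 = 0)
p(P, k) = -8 + P*k
Z(R, Q) = (-56 + Q)*(Q + R) (Z(R, Q) = (R + Q)*(Q + (0 - 7)*8) = (Q + R)*(Q - 7*8) = (Q + R)*(Q - 56) = (Q + R)*(-56 + Q) = (-56 + Q)*(Q + R))
(Z(-16, -213) + p(-161, -631))*(254248 + 489438) = (((-213)² - 56*(-213) - 56*(-16) - 213*(-16)) + (-8 - 161*(-631)))*(254248 + 489438) = ((45369 + 11928 + 896 + 3408) + (-8 + 101591))*743686 = (61601 + 101583)*743686 = 163184*743686 = 121357656224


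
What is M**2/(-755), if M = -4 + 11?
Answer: -49/755 ≈ -0.064901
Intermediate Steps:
M = 7
M**2/(-755) = 7**2/(-755) = 49*(-1/755) = -49/755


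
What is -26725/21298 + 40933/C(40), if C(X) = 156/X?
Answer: 8716868065/830622 ≈ 10494.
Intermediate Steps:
-26725/21298 + 40933/C(40) = -26725/21298 + 40933/((156/40)) = -26725*1/21298 + 40933/((156*(1/40))) = -26725/21298 + 40933/(39/10) = -26725/21298 + 40933*(10/39) = -26725/21298 + 409330/39 = 8716868065/830622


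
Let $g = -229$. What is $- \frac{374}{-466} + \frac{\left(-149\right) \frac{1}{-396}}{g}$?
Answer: $\frac{16923191}{21129372} \approx 0.80093$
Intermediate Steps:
$- \frac{374}{-466} + \frac{\left(-149\right) \frac{1}{-396}}{g} = - \frac{374}{-466} + \frac{\left(-149\right) \frac{1}{-396}}{-229} = \left(-374\right) \left(- \frac{1}{466}\right) + \left(-149\right) \left(- \frac{1}{396}\right) \left(- \frac{1}{229}\right) = \frac{187}{233} + \frac{149}{396} \left(- \frac{1}{229}\right) = \frac{187}{233} - \frac{149}{90684} = \frac{16923191}{21129372}$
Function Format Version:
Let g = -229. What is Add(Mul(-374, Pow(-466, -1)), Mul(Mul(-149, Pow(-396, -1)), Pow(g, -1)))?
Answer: Rational(16923191, 21129372) ≈ 0.80093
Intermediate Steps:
Add(Mul(-374, Pow(-466, -1)), Mul(Mul(-149, Pow(-396, -1)), Pow(g, -1))) = Add(Mul(-374, Pow(-466, -1)), Mul(Mul(-149, Pow(-396, -1)), Pow(-229, -1))) = Add(Mul(-374, Rational(-1, 466)), Mul(Mul(-149, Rational(-1, 396)), Rational(-1, 229))) = Add(Rational(187, 233), Mul(Rational(149, 396), Rational(-1, 229))) = Add(Rational(187, 233), Rational(-149, 90684)) = Rational(16923191, 21129372)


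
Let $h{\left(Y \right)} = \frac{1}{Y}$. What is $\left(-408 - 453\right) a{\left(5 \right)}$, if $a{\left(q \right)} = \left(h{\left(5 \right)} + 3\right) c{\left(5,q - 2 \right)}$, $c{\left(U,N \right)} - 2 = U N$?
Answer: $- \frac{234192}{5} \approx -46838.0$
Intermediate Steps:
$c{\left(U,N \right)} = 2 + N U$ ($c{\left(U,N \right)} = 2 + U N = 2 + N U$)
$a{\left(q \right)} = - \frac{128}{5} + 16 q$ ($a{\left(q \right)} = \left(\frac{1}{5} + 3\right) \left(2 + \left(q - 2\right) 5\right) = \frac{16 \left(2 + \left(-2 + q\right) 5\right)}{5} = \frac{16 \left(2 + \left(-10 + 5 q\right)\right)}{5} = \frac{16 \left(-8 + 5 q\right)}{5} = - \frac{128}{5} + 16 q$)
$\left(-408 - 453\right) a{\left(5 \right)} = \left(-408 - 453\right) \left(- \frac{128}{5} + 16 \cdot 5\right) = - 861 \left(- \frac{128}{5} + 80\right) = \left(-861\right) \frac{272}{5} = - \frac{234192}{5}$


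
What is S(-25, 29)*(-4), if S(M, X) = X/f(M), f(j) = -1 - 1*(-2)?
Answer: -116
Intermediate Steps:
f(j) = 1 (f(j) = -1 + 2 = 1)
S(M, X) = X (S(M, X) = X/1 = X*1 = X)
S(-25, 29)*(-4) = 29*(-4) = -116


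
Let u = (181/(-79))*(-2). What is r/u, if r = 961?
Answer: 75919/362 ≈ 209.72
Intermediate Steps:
u = 362/79 (u = (181*(-1/79))*(-2) = -181/79*(-2) = 362/79 ≈ 4.5823)
r/u = 961/(362/79) = 961*(79/362) = 75919/362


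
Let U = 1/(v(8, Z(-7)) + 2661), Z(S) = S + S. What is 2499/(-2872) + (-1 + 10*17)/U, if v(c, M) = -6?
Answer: 1288649541/2872 ≈ 4.4869e+5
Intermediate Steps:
Z(S) = 2*S
U = 1/2655 (U = 1/(-6 + 2661) = 1/2655 ≈ 0.00037665)
2499/(-2872) + (-1 + 10*17)/U = 2499/(-2872) + (-1 + 10*17)/(1/2655) = 2499*(-1/2872) + (-1 + 170)*2655 = -2499/2872 + 169*2655 = -2499/2872 + 448695 = 1288649541/2872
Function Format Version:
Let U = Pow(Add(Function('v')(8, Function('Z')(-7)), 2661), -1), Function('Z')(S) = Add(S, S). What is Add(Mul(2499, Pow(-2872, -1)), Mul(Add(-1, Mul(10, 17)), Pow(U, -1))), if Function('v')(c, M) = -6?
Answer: Rational(1288649541, 2872) ≈ 4.4869e+5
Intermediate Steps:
Function('Z')(S) = Mul(2, S)
U = Rational(1, 2655) (U = Pow(Add(-6, 2661), -1) = Pow(2655, -1) = Rational(1, 2655) ≈ 0.00037665)
Add(Mul(2499, Pow(-2872, -1)), Mul(Add(-1, Mul(10, 17)), Pow(U, -1))) = Add(Mul(2499, Pow(-2872, -1)), Mul(Add(-1, Mul(10, 17)), Pow(Rational(1, 2655), -1))) = Add(Mul(2499, Rational(-1, 2872)), Mul(Add(-1, 170), 2655)) = Add(Rational(-2499, 2872), Mul(169, 2655)) = Add(Rational(-2499, 2872), 448695) = Rational(1288649541, 2872)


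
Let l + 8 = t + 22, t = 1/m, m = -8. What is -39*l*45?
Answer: -194805/8 ≈ -24351.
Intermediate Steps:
t = -⅛ (t = 1/(-8) = -⅛ ≈ -0.12500)
l = 111/8 (l = -8 + (-⅛ + 22) = -8 + 175/8 = 111/8 ≈ 13.875)
-39*l*45 = -39*111/8*45 = -4329/8*45 = -194805/8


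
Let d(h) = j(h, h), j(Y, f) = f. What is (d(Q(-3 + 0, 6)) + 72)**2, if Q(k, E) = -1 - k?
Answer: 5476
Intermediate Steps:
d(h) = h
(d(Q(-3 + 0, 6)) + 72)**2 = ((-1 - (-3 + 0)) + 72)**2 = ((-1 - 1*(-3)) + 72)**2 = ((-1 + 3) + 72)**2 = (2 + 72)**2 = 74**2 = 5476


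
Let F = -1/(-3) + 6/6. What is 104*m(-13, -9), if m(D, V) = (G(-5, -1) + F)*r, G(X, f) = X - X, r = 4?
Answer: 1664/3 ≈ 554.67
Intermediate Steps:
G(X, f) = 0
F = 4/3 (F = -1*(-⅓) + 6*(⅙) = ⅓ + 1 = 4/3 ≈ 1.3333)
m(D, V) = 16/3 (m(D, V) = (0 + 4/3)*4 = (4/3)*4 = 16/3)
104*m(-13, -9) = 104*(16/3) = 1664/3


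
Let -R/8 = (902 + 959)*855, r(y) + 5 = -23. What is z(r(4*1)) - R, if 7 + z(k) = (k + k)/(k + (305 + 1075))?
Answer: 2151240370/169 ≈ 1.2729e+7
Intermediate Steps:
r(y) = -28 (r(y) = -5 - 23 = -28)
z(k) = -7 + 2*k/(1380 + k) (z(k) = -7 + (k + k)/(k + (305 + 1075)) = -7 + (2*k)/(k + 1380) = -7 + (2*k)/(1380 + k) = -7 + 2*k/(1380 + k))
R = -12729240 (R = -8*(902 + 959)*855 = -14888*855 = -8*1591155 = -12729240)
z(r(4*1)) - R = 5*(-1932 - 1*(-28))/(1380 - 28) - 1*(-12729240) = 5*(-1932 + 28)/1352 + 12729240 = 5*(1/1352)*(-1904) + 12729240 = -1190/169 + 12729240 = 2151240370/169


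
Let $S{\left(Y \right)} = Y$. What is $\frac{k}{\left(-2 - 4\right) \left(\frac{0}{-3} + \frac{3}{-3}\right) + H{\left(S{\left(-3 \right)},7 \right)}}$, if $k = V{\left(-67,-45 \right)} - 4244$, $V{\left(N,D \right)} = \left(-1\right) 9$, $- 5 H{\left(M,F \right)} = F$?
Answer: $- \frac{21265}{23} \approx -924.57$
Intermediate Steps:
$H{\left(M,F \right)} = - \frac{F}{5}$
$V{\left(N,D \right)} = -9$
$k = -4253$ ($k = -9 - 4244 = -4253$)
$\frac{k}{\left(-2 - 4\right) \left(\frac{0}{-3} + \frac{3}{-3}\right) + H{\left(S{\left(-3 \right)},7 \right)}} = - \frac{4253}{\left(-2 - 4\right) \left(\frac{0}{-3} + \frac{3}{-3}\right) - \frac{7}{5}} = - \frac{4253}{- 6 \left(0 \left(- \frac{1}{3}\right) + 3 \left(- \frac{1}{3}\right)\right) - \frac{7}{5}} = - \frac{4253}{- 6 \left(0 - 1\right) - \frac{7}{5}} = - \frac{4253}{\left(-6\right) \left(-1\right) - \frac{7}{5}} = - \frac{4253}{6 - \frac{7}{5}} = - \frac{4253}{\frac{23}{5}} = \left(-4253\right) \frac{5}{23} = - \frac{21265}{23}$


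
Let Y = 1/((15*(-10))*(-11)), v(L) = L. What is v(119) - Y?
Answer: 196349/1650 ≈ 119.00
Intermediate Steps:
Y = 1/1650 (Y = 1/(-150*(-11)) = 1/1650 ≈ 0.00060606)
v(119) - Y = 119 - 1*1/1650 = 119 - 1/1650 = 196349/1650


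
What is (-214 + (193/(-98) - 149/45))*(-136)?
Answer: 65757836/2205 ≈ 29822.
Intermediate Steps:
(-214 + (193/(-98) - 149/45))*(-136) = (-214 + (193*(-1/98) - 149*1/45))*(-136) = (-214 + (-193/98 - 149/45))*(-136) = (-214 - 23287/4410)*(-136) = -967027/4410*(-136) = 65757836/2205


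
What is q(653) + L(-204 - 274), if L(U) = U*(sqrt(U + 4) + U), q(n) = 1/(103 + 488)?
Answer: 135034045/591 - 478*I*sqrt(474) ≈ 2.2848e+5 - 10407.0*I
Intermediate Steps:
q(n) = 1/591
L(U) = U*(U + sqrt(4 + U)) (L(U) = U*(sqrt(4 + U) + U) = U*(U + sqrt(4 + U)))
q(653) + L(-204 - 274) = 1/591 + (-204 - 274)*((-204 - 274) + sqrt(4 + (-204 - 274))) = 1/591 - 478*(-478 + sqrt(4 - 478)) = 1/591 - 478*(-478 + sqrt(-474)) = 1/591 - 478*(-478 + I*sqrt(474)) = 1/591 + (228484 - 478*I*sqrt(474)) = 135034045/591 - 478*I*sqrt(474)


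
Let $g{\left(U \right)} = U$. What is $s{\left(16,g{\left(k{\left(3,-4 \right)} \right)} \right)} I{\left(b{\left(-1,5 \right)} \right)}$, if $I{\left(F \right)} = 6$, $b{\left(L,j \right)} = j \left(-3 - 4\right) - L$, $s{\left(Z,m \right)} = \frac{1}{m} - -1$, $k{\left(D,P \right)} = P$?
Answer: $\frac{9}{2} \approx 4.5$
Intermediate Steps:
$s{\left(Z,m \right)} = 1 + \frac{1}{m}$ ($s{\left(Z,m \right)} = \frac{1}{m} + 1 = 1 + \frac{1}{m}$)
$b{\left(L,j \right)} = - L - 7 j$ ($b{\left(L,j \right)} = j \left(-7\right) - L = - 7 j - L = - L - 7 j$)
$s{\left(16,g{\left(k{\left(3,-4 \right)} \right)} \right)} I{\left(b{\left(-1,5 \right)} \right)} = \frac{1 - 4}{-4} \cdot 6 = \left(- \frac{1}{4}\right) \left(-3\right) 6 = \frac{3}{4} \cdot 6 = \frac{9}{2}$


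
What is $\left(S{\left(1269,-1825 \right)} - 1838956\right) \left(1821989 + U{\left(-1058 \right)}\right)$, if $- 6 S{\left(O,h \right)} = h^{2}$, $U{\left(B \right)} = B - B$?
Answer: $- \frac{26171707734029}{6} \approx -4.362 \cdot 10^{12}$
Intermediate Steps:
$U{\left(B \right)} = 0$
$S{\left(O,h \right)} = - \frac{h^{2}}{6}$
$\left(S{\left(1269,-1825 \right)} - 1838956\right) \left(1821989 + U{\left(-1058 \right)}\right) = \left(- \frac{\left(-1825\right)^{2}}{6} - 1838956\right) \left(1821989 + 0\right) = \left(\left(- \frac{1}{6}\right) 3330625 - 1838956\right) 1821989 = \left(- \frac{3330625}{6} - 1838956\right) 1821989 = \left(- \frac{14364361}{6}\right) 1821989 = - \frac{26171707734029}{6}$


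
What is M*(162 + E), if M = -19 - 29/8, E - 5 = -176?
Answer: 1629/8 ≈ 203.63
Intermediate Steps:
E = -171 (E = 5 - 176 = -171)
M = -181/8 (M = -19 - 29/8 = -181/8 ≈ -22.625)
M*(162 + E) = -181*(162 - 171)/8 = -181/8*(-9) = 1629/8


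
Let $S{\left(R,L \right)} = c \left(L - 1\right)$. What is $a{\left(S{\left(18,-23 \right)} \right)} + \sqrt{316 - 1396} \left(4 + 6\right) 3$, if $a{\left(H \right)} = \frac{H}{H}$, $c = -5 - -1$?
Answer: $1 + 180 i \sqrt{30} \approx 1.0 + 985.9 i$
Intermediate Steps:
$c = -4$ ($c = -5 + 1 = -4$)
$S{\left(R,L \right)} = 4 - 4 L$ ($S{\left(R,L \right)} = - 4 \left(L - 1\right) = - 4 \left(-1 + L\right) = 4 - 4 L$)
$a{\left(H \right)} = 1$
$a{\left(S{\left(18,-23 \right)} \right)} + \sqrt{316 - 1396} \left(4 + 6\right) 3 = 1 + \sqrt{316 - 1396} \left(4 + 6\right) 3 = 1 + \sqrt{-1080} \cdot 10 \cdot 3 = 1 + 6 i \sqrt{30} \cdot 30 = 1 + 180 i \sqrt{30}$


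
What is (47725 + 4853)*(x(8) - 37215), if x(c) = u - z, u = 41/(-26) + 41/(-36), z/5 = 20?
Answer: -51014362411/26 ≈ -1.9621e+9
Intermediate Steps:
z = 100 (z = 5*20 = 100)
u = -1271/468 (u = 41*(-1/26) + 41*(-1/36) = -41/26 - 41/36 = -1271/468 ≈ -2.7158)
x(c) = -48071/468 (x(c) = -1271/468 - 1*100 = -1271/468 - 100 = -48071/468)
(47725 + 4853)*(x(8) - 37215) = (47725 + 4853)*(-48071/468 - 37215) = 52578*(-17464691/468) = -51014362411/26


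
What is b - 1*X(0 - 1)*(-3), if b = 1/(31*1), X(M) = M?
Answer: -92/31 ≈ -2.9677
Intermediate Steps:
b = 1/31 ≈ 0.032258
b - 1*X(0 - 1)*(-3) = 1/31 - 1*(0 - 1)*(-3) = 1/31 - 1*(-1)*(-3) = 1/31 - (-1)*(-3) = 1/31 - 1*3 = 1/31 - 3 = -92/31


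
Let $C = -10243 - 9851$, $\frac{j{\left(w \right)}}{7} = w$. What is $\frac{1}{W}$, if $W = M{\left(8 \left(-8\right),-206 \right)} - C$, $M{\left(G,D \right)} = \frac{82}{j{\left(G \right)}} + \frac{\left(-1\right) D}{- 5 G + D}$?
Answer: $\frac{12768}{256580927} \approx 4.9762 \cdot 10^{-5}$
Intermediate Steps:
$j{\left(w \right)} = 7 w$
$C = -20094$
$M{\left(G,D \right)} = \frac{82}{7 G} - \frac{D}{D - 5 G}$ ($M{\left(G,D \right)} = \frac{82}{7 G} + \frac{\left(-1\right) D}{- 5 G + D} = 82 \frac{1}{7 G} + \frac{\left(-1\right) D}{D - 5 G} = \frac{82}{7 G} - \frac{D}{D - 5 G}$)
$W = \frac{256580927}{12768}$ ($W = \frac{- 410 \cdot 8 \left(-8\right) + 82 \left(-206\right) - - 1442 \cdot 8 \left(-8\right)}{7 \cdot 8 \left(-8\right) \left(-206 - 5 \cdot 8 \left(-8\right)\right)} - -20094 = \frac{\left(-410\right) \left(-64\right) - 16892 - \left(-1442\right) \left(-64\right)}{7 \left(-64\right) \left(-206 - -320\right)} + 20094 = \frac{1}{7} \left(- \frac{1}{64}\right) \frac{1}{-206 + 320} \left(26240 - 16892 - 92288\right) + 20094 = \frac{1}{7} \left(- \frac{1}{64}\right) \frac{1}{114} \left(-82940\right) + 20094 = \frac{20735}{12768} + 20094 = \frac{256580927}{12768} \approx 20096.0$)
$\frac{1}{W} = \frac{1}{\frac{256580927}{12768}} = \frac{12768}{256580927}$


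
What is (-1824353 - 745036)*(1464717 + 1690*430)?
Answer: -5630602734213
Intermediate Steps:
(-1824353 - 745036)*(1464717 + 1690*430) = -2569389*(1464717 + 726700) = -2569389*2191417 = -5630602734213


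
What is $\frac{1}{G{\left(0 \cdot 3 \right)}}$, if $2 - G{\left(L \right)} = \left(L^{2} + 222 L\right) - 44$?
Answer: $\frac{1}{46} \approx 0.021739$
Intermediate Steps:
$G{\left(L \right)} = 46 - L^{2} - 222 L$ ($G{\left(L \right)} = 2 - \left(\left(L^{2} + 222 L\right) - 44\right) = 2 - \left(-44 + L^{2} + 222 L\right) = 46 - L^{2} - 222 L$)
$\frac{1}{G{\left(0 \cdot 3 \right)}} = \frac{1}{46 - \left(0 \cdot 3\right)^{2} - 222 \cdot 0 \cdot 3} = \frac{1}{46 - 0^{2} - 0} = \frac{1}{46 - 0 + 0} = \frac{1}{46 + 0 + 0} = \frac{1}{46}$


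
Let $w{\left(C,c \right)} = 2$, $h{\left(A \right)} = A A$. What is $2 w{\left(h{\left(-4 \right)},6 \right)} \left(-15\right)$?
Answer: $-60$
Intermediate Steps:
$h{\left(A \right)} = A^{2}$
$2 w{\left(h{\left(-4 \right)},6 \right)} \left(-15\right) = 2 \cdot 2 \left(-15\right) = 4 \left(-15\right) = -60$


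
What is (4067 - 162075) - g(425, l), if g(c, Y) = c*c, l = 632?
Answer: -338633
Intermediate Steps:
g(c, Y) = c²
(4067 - 162075) - g(425, l) = (4067 - 162075) - 1*425² = -158008 - 1*180625 = -158008 - 180625 = -338633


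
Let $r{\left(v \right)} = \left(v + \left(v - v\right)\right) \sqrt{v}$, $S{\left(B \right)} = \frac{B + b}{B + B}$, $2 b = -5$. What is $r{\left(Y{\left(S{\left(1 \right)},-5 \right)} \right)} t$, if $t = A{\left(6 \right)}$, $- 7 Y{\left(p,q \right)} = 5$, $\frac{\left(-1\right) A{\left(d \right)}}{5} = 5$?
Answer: $\frac{125 i \sqrt{35}}{49} \approx 15.092 i$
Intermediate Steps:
$A{\left(d \right)} = -25$ ($A{\left(d \right)} = \left(-5\right) 5 = -25$)
$b = - \frac{5}{2}$ ($b = \frac{1}{2} \left(-5\right) = - \frac{5}{2} \approx -2.5$)
$S{\left(B \right)} = \frac{- \frac{5}{2} + B}{2 B}$ ($S{\left(B \right)} = \frac{B - \frac{5}{2}}{B + B} = \frac{- \frac{5}{2} + B}{2 B}$)
$Y{\left(p,q \right)} = - \frac{5}{7}$ ($Y{\left(p,q \right)} = \left(- \frac{1}{7}\right) 5 = - \frac{5}{7}$)
$t = -25$
$r{\left(v \right)} = v^{\frac{3}{2}}$ ($r{\left(v \right)} = \left(v + 0\right) \sqrt{v} = v \sqrt{v} = v^{\frac{3}{2}}$)
$r{\left(Y{\left(S{\left(1 \right)},-5 \right)} \right)} t = \left(- \frac{5}{7}\right)^{\frac{3}{2}} \left(-25\right) = - \frac{5 i \sqrt{35}}{49} \left(-25\right) = \frac{125 i \sqrt{35}}{49}$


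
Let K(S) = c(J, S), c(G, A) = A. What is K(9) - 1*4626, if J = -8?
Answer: -4617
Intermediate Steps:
K(S) = S
K(9) - 1*4626 = 9 - 1*4626 = 9 - 4626 = -4617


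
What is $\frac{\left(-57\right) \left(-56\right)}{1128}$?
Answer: $\frac{133}{47} \approx 2.8298$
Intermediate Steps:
$\frac{\left(-57\right) \left(-56\right)}{1128} = 3192 \cdot \frac{1}{1128} = \frac{133}{47}$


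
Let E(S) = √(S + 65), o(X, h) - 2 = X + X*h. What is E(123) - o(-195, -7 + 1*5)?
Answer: -197 + 2*√47 ≈ -183.29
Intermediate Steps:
o(X, h) = 2 + X + X*h (o(X, h) = 2 + (X + X*h) = 2 + X + X*h)
E(S) = √(65 + S)
E(123) - o(-195, -7 + 1*5) = √(65 + 123) - (2 - 195 - 195*(-7 + 1*5)) = √188 - (2 - 195 - 195*(-7 + 5)) = 2*√47 - (2 - 195 - 195*(-2)) = 2*√47 - (2 - 195 + 390) = 2*√47 - 1*197 = 2*√47 - 197 = -197 + 2*√47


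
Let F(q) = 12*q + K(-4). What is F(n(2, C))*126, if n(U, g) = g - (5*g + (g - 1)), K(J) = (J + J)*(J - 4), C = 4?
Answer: -20664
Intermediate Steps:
K(J) = 2*J*(-4 + J) (K(J) = (2*J)*(-4 + J) = 2*J*(-4 + J))
n(U, g) = 1 - 5*g (n(U, g) = g - (5*g + (-1 + g)) = g - (-1 + 6*g) = g + (1 - 6*g) = 1 - 5*g)
F(q) = 64 + 12*q (F(q) = 12*q + 2*(-4)*(-4 - 4) = 12*q + 2*(-4)*(-8) = 12*q + 64 = 64 + 12*q)
F(n(2, C))*126 = (64 + 12*(1 - 5*4))*126 = (64 + 12*(1 - 20))*126 = (64 + 12*(-19))*126 = (64 - 228)*126 = -164*126 = -20664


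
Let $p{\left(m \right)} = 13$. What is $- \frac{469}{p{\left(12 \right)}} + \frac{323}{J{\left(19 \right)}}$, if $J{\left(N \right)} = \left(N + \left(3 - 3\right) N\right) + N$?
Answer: $- \frac{717}{26} \approx -27.577$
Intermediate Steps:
$J{\left(N \right)} = 2 N$ ($J{\left(N \right)} = \left(N + 0 N\right) + N = \left(N + 0\right) + N = N + N = 2 N$)
$- \frac{469}{p{\left(12 \right)}} + \frac{323}{J{\left(19 \right)}} = - \frac{469}{13} + \frac{323}{2 \cdot 19} = \left(-469\right) \frac{1}{13} + \frac{323}{38} = - \frac{469}{13} + 323 \cdot \frac{1}{38} = - \frac{469}{13} + \frac{17}{2} = - \frac{717}{26}$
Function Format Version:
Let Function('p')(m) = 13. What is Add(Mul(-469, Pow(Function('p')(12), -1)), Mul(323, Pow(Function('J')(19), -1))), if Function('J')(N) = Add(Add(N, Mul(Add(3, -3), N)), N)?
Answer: Rational(-717, 26) ≈ -27.577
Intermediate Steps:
Function('J')(N) = Mul(2, N) (Function('J')(N) = Add(Add(N, Mul(0, N)), N) = Add(Add(N, 0), N) = Add(N, N) = Mul(2, N))
Add(Mul(-469, Pow(Function('p')(12), -1)), Mul(323, Pow(Function('J')(19), -1))) = Add(Mul(-469, Pow(13, -1)), Mul(323, Pow(Mul(2, 19), -1))) = Add(Mul(-469, Rational(1, 13)), Mul(323, Pow(38, -1))) = Add(Rational(-469, 13), Mul(323, Rational(1, 38))) = Add(Rational(-469, 13), Rational(17, 2)) = Rational(-717, 26)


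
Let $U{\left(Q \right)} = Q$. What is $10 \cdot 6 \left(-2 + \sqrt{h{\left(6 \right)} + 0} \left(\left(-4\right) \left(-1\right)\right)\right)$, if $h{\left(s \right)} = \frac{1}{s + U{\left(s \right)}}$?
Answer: $-120 + 40 \sqrt{3} \approx -50.718$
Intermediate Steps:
$h{\left(s \right)} = \frac{1}{2 s}$ ($h{\left(s \right)} = \frac{1}{s + s} = \frac{1}{2 s}$)
$10 \cdot 6 \left(-2 + \sqrt{h{\left(6 \right)} + 0} \left(\left(-4\right) \left(-1\right)\right)\right) = 10 \cdot 6 \left(-2 + \sqrt{\frac{1}{2 \cdot 6} + 0} \left(\left(-4\right) \left(-1\right)\right)\right) = 60 \left(-2 + \sqrt{\frac{1}{2} \cdot \frac{1}{6} + 0} \cdot 4\right) = 60 \left(-2 + \sqrt{\frac{1}{12} + 0} \cdot 4\right) = 60 \left(-2 + \sqrt{\frac{1}{12}} \cdot 4\right) = 60 \left(-2 + \frac{\sqrt{3}}{6} \cdot 4\right) = 60 \left(-2 + \frac{2 \sqrt{3}}{3}\right) = -120 + 40 \sqrt{3}$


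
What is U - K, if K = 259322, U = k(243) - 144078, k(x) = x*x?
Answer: -344351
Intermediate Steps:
k(x) = x²
U = -85029 (U = 243² - 144078 = 59049 - 144078 = -85029)
U - K = -85029 - 1*259322 = -85029 - 259322 = -344351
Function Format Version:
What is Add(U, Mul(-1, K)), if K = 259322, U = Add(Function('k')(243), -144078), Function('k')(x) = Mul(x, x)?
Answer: -344351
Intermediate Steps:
Function('k')(x) = Pow(x, 2)
U = -85029 (U = Add(Pow(243, 2), -144078) = Add(59049, -144078) = -85029)
Add(U, Mul(-1, K)) = Add(-85029, Mul(-1, 259322)) = Add(-85029, -259322) = -344351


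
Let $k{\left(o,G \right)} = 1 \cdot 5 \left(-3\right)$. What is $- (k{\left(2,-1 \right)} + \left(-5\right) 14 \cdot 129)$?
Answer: $9045$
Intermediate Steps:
$k{\left(o,G \right)} = -15$ ($k{\left(o,G \right)} = 5 \left(-3\right) = -15$)
$- (k{\left(2,-1 \right)} + \left(-5\right) 14 \cdot 129) = - (-15 + \left(-5\right) 14 \cdot 129) = - (-15 - 9030) = \left(-1\right) \left(-9045\right) = 9045$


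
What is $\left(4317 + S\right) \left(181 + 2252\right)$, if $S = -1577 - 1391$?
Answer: $3282117$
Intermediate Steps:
$S = -2968$
$\left(4317 + S\right) \left(181 + 2252\right) = \left(4317 - 2968\right) \left(181 + 2252\right) = 1349 \cdot 2433 = 3282117$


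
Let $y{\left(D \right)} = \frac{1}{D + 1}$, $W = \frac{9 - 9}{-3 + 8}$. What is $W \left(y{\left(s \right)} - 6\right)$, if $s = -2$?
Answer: $0$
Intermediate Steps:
$W = 0$ ($W = \frac{0}{5} = 0 \cdot \frac{1}{5} = 0$)
$y{\left(D \right)} = \frac{1}{1 + D}$
$W \left(y{\left(s \right)} - 6\right) = 0 \left(\frac{1}{1 - 2} - 6\right) = 0 \left(\frac{1}{-1} - 6\right) = 0 \left(-1 - 6\right) = 0 \left(-7\right) = 0$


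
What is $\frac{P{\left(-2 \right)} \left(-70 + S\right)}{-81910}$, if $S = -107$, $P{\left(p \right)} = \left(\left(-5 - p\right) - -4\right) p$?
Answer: $- \frac{177}{40955} \approx -0.0043218$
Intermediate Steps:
$P{\left(p \right)} = p \left(-1 - p\right)$ ($P{\left(p \right)} = \left(\left(-5 - p\right) + 4\right) p = \left(-1 - p\right) p = p \left(-1 - p\right)$)
$\frac{P{\left(-2 \right)} \left(-70 + S\right)}{-81910} = \frac{\left(-1\right) \left(-2\right) \left(1 - 2\right) \left(-70 - 107\right)}{-81910} = \left(-1\right) \left(-2\right) \left(-1\right) \left(-177\right) \left(- \frac{1}{81910}\right) = \left(-2\right) \left(-177\right) \left(- \frac{1}{81910}\right) = 354 \left(- \frac{1}{81910}\right) = - \frac{177}{40955}$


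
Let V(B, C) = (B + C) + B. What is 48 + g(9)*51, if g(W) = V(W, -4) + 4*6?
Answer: 1986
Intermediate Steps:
V(B, C) = C + 2*B
g(W) = 20 + 2*W (g(W) = (-4 + 2*W) + 4*6 = (-4 + 2*W) + 24 = 20 + 2*W)
48 + g(9)*51 = 48 + (20 + 2*9)*51 = 48 + (20 + 18)*51 = 48 + 38*51 = 48 + 1938 = 1986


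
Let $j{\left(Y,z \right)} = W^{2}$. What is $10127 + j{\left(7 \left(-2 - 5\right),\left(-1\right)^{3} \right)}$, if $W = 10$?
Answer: $10227$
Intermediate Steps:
$j{\left(Y,z \right)} = 100$ ($j{\left(Y,z \right)} = 10^{2} = 100$)
$10127 + j{\left(7 \left(-2 - 5\right),\left(-1\right)^{3} \right)} = 10127 + 100 = 10227$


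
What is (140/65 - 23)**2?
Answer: 73441/169 ≈ 434.56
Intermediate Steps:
(140/65 - 23)**2 = (140*(1/65) - 23)**2 = (28/13 - 23)**2 = (-271/13)**2 = 73441/169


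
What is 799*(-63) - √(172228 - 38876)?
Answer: -50337 - 2*√33338 ≈ -50702.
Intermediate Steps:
799*(-63) - √(172228 - 38876) = -50337 - √133352 = -50337 - 2*√33338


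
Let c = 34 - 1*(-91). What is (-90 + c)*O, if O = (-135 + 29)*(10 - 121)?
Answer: 411810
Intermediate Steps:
c = 125 (c = 34 + 91 = 125)
O = 11766 (O = -106*(-111) = 11766)
(-90 + c)*O = (-90 + 125)*11766 = 35*11766 = 411810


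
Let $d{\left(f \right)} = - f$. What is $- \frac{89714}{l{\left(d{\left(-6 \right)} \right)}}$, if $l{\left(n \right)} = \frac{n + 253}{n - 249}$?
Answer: $\frac{21800502}{259} \approx 84172.0$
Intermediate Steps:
$l{\left(n \right)} = \frac{253 + n}{-249 + n}$
$- \frac{89714}{l{\left(d{\left(-6 \right)} \right)}} = - \frac{89714}{\frac{1}{-249 - -6} \left(253 - -6\right)} = - \frac{89714}{\frac{1}{-249 + 6} \left(253 + 6\right)} = - \frac{89714}{\frac{1}{-243} \cdot 259} = - \frac{89714}{\left(- \frac{1}{243}\right) 259} = - \frac{89714}{- \frac{259}{243}} = \left(-89714\right) \left(- \frac{243}{259}\right) = \frac{21800502}{259}$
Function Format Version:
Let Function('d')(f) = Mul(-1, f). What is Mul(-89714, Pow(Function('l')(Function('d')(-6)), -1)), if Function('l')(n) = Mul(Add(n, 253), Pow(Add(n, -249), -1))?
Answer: Rational(21800502, 259) ≈ 84172.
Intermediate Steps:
Function('l')(n) = Mul(Pow(Add(-249, n), -1), Add(253, n)) (Function('l')(n) = Mul(Add(253, n), Pow(Add(-249, n), -1)) = Mul(Pow(Add(-249, n), -1), Add(253, n)))
Mul(-89714, Pow(Function('l')(Function('d')(-6)), -1)) = Mul(-89714, Pow(Mul(Pow(Add(-249, Mul(-1, -6)), -1), Add(253, Mul(-1, -6))), -1)) = Mul(-89714, Pow(Mul(Pow(Add(-249, 6), -1), Add(253, 6)), -1)) = Mul(-89714, Pow(Mul(Pow(-243, -1), 259), -1)) = Mul(-89714, Pow(Mul(Rational(-1, 243), 259), -1)) = Mul(-89714, Pow(Rational(-259, 243), -1)) = Mul(-89714, Rational(-243, 259)) = Rational(21800502, 259)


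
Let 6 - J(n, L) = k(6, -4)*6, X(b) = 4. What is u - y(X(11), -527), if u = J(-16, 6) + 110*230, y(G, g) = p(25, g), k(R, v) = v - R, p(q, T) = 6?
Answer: 25360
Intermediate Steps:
y(G, g) = 6
J(n, L) = 66 (J(n, L) = 6 - (-4 - 1*6)*6 = 6 - (-4 - 6)*6 = 6 - (-10)*6 = 6 - 1*(-60) = 6 + 60 = 66)
u = 25366 (u = 66 + 110*230 = 66 + 25300 = 25366)
u - y(X(11), -527) = 25366 - 1*6 = 25366 - 6 = 25360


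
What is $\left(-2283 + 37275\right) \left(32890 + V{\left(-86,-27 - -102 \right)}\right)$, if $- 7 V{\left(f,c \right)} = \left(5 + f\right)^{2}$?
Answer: $\frac{7826625648}{7} \approx 1.1181 \cdot 10^{9}$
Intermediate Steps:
$V{\left(f,c \right)} = - \frac{\left(5 + f\right)^{2}}{7}$
$\left(-2283 + 37275\right) \left(32890 + V{\left(-86,-27 - -102 \right)}\right) = \left(-2283 + 37275\right) \left(32890 - \frac{\left(5 - 86\right)^{2}}{7}\right) = 34992 \left(32890 - \frac{\left(-81\right)^{2}}{7}\right) = 34992 \left(32890 - \frac{6561}{7}\right) = 34992 \cdot \frac{223669}{7} = \frac{7826625648}{7}$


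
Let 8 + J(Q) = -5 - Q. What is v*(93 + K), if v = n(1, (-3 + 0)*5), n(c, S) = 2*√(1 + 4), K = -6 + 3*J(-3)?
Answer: 114*√5 ≈ 254.91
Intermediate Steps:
J(Q) = -13 - Q (J(Q) = -8 + (-5 - Q) = -13 - Q)
K = -36 (K = -6 + 3*(-13 - 1*(-3)) = -6 + 3*(-13 + 3) = -6 + 3*(-10) = -6 - 30 = -36)
n(c, S) = 2*√5
v = 2*√5 ≈ 4.4721
v*(93 + K) = (2*√5)*(93 - 36) = (2*√5)*57 = 114*√5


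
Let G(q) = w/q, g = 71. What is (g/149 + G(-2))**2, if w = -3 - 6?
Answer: 2199289/88804 ≈ 24.766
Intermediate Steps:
w = -9
G(q) = -9/q
(g/149 + G(-2))**2 = (71/149 - 9/(-2))**2 = (71*(1/149) - 9*(-1/2))**2 = (71/149 + 9/2)**2 = (1483/298)**2 = 2199289/88804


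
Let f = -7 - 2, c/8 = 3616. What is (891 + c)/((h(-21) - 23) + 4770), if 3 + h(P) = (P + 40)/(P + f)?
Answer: 894570/142301 ≈ 6.2865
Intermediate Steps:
c = 28928 (c = 8*3616 = 28928)
f = -9
h(P) = -3 + (40 + P)/(-9 + P) (h(P) = -3 + (P + 40)/(P - 9) = -3 + (40 + P)/(-9 + P))
(891 + c)/((h(-21) - 23) + 4770) = (891 + 28928)/(((67 - 2*(-21))/(-9 - 21) - 23) + 4770) = 29819/(((67 + 42)/(-30) - 23) + 4770) = 29819/((-1/30*109 - 23) + 4770) = 29819/((-109/30 - 23) + 4770) = 29819/(-799/30 + 4770) = 29819/(142301/30) = 29819*(30/142301) = 894570/142301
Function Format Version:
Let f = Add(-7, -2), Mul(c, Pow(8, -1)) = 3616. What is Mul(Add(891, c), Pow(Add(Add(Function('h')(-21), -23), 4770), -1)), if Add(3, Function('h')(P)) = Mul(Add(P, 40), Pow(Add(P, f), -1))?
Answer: Rational(894570, 142301) ≈ 6.2865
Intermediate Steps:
c = 28928 (c = Mul(8, 3616) = 28928)
f = -9
Function('h')(P) = Add(-3, Mul(Pow(Add(-9, P), -1), Add(40, P))) (Function('h')(P) = Add(-3, Mul(Add(P, 40), Pow(Add(P, -9), -1))) = Add(-3, Mul(Add(40, P), Pow(Add(-9, P), -1))) = Add(-3, Mul(Pow(Add(-9, P), -1), Add(40, P))))
Mul(Add(891, c), Pow(Add(Add(Function('h')(-21), -23), 4770), -1)) = Mul(Add(891, 28928), Pow(Add(Add(Mul(Pow(Add(-9, -21), -1), Add(67, Mul(-2, -21))), -23), 4770), -1)) = Mul(29819, Pow(Add(Add(Mul(Pow(-30, -1), Add(67, 42)), -23), 4770), -1)) = Mul(29819, Pow(Add(Add(Mul(Rational(-1, 30), 109), -23), 4770), -1)) = Mul(29819, Pow(Add(Add(Rational(-109, 30), -23), 4770), -1)) = Mul(29819, Pow(Add(Rational(-799, 30), 4770), -1)) = Mul(29819, Pow(Rational(142301, 30), -1)) = Mul(29819, Rational(30, 142301)) = Rational(894570, 142301)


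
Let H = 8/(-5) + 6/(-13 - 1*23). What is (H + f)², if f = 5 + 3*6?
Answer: 405769/900 ≈ 450.85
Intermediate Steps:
H = -53/30 (H = 8*(-⅕) + 6/(-13 - 23) = -8/5 + 6/(-36) = -8/5 + 6*(-1/36) = -8/5 - ⅙ = -53/30 ≈ -1.7667)
f = 23 (f = 5 + 18 = 23)
(H + f)² = (-53/30 + 23)² = (637/30)² = 405769/900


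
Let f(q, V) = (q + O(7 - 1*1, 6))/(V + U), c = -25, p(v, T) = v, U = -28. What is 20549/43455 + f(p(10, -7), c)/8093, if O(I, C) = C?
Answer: 8813366741/18639109695 ≈ 0.47284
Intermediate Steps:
f(q, V) = (6 + q)/(-28 + V) (f(q, V) = (q + 6)/(V - 28) = (6 + q)/(-28 + V))
20549/43455 + f(p(10, -7), c)/8093 = 20549/43455 + ((6 + 10)/(-28 - 25))/8093 = 20549*(1/43455) + (16/(-53))*(1/8093) = 20549/43455 - 1/53*16*(1/8093) = 20549/43455 - 16/53*1/8093 = 20549/43455 - 16/428929 = 8813366741/18639109695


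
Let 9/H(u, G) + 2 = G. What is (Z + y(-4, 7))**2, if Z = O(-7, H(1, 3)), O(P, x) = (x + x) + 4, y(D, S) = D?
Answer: 324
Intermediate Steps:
H(u, G) = 9/(-2 + G)
O(P, x) = 4 + 2*x (O(P, x) = 2*x + 4 = 4 + 2*x)
Z = 22 (Z = 4 + 2*(9/(-2 + 3)) = 4 + 2*(9/1) = 4 + 2*(9*1) = 4 + 2*9 = 4 + 18 = 22)
(Z + y(-4, 7))**2 = (22 - 4)**2 = 18**2 = 324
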